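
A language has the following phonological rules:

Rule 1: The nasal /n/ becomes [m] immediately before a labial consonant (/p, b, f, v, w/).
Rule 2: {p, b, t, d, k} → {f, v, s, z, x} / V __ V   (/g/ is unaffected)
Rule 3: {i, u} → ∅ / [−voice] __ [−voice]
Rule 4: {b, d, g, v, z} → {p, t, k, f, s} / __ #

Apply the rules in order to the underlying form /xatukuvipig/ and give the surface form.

Rule 1 (nasal place assimilation): no segment meets the environment; /xatukuvipig/ is unchanged.
Rule 2 (intervocalic spirantization): /t/ is a stop between vowels /a/ and /u/, so it spirantizes to the fricative [s]. /k/ is a stop between vowels /u/ and /u/, so it spirantizes to the fricative [x]. /p/ is a stop between vowels /i/ and /i/, so it spirantizes to the fricative [f]. /xatukuvipig/ → xasuxuvifig.
Rule 3 (high vowel syncope): /u/ is a high vowel flanked by voiceless consonants /s/ and /x/, so it deletes. /xasuxuvifig/ → xasxuvifig.
Rule 4 (final devoicing): /g/ is a voiced obstruent in word-final position, so it devoices to [k]. /xasxuvifig/ → xasxuvifik.

xasxuvifik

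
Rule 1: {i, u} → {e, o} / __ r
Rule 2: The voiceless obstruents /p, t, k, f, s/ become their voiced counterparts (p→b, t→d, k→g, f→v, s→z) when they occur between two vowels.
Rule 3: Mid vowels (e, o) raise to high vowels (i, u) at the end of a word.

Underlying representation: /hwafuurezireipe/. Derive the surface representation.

hwavuorezereibi

Rule 1 (pre-rhotic lowering): /u/ is a high vowel immediately before /r/, so it lowers to [o]. /i/ is a high vowel immediately before /r/, so it lowers to [e]. /hwafuurezireipe/ → hwafuorezereipe.
Rule 2 (intervocalic voicing): /f/ is a voiceless obstruent between vowels /a/ and /u/, so it voices to [v]. /p/ is a voiceless obstruent between vowels /i/ and /e/, so it voices to [b]. /hwafuorezereipe/ → hwavuorezereibe.
Rule 3 (final vowel raising): /e/ is a mid vowel in word-final position, so it raises to [i]. /hwavuorezereibe/ → hwavuorezereibi.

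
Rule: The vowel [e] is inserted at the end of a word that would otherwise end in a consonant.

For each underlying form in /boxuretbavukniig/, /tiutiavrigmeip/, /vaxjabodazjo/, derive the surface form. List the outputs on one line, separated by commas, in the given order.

boxuretbavukniige, tiutiavrigmeipe, vaxjabodazjo

/boxuretbavukniig/: the form ends in the consonant /g/, so [e] is inserted word-finally. → [boxuretbavukniige].
/tiutiavrigmeip/: the form ends in the consonant /p/, so [e] is inserted word-finally. → [tiutiavrigmeipe].
/vaxjabodazjo/: the rule's environment is not met; surfaces unchanged as [vaxjabodazjo].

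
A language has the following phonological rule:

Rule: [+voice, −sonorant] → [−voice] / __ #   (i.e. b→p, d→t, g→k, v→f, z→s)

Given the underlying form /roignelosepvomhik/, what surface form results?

roignelosepvomhik

No segment of /roignelosepvomhik/ meets the structural description of the rule, so the form surfaces unchanged.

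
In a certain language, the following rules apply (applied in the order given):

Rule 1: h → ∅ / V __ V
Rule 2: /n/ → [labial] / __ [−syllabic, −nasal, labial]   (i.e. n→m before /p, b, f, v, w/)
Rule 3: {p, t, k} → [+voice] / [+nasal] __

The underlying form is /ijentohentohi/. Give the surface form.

Rule 1 (intervocalic h-deletion): /h/ occurs between vowels /o/ and /e/, so it deletes. /h/ occurs between vowels /o/ and /i/, so it deletes. /ijentohentohi/ → ijentoentoi.
Rule 2 (nasal place assimilation): no segment meets the environment; /ijentoentoi/ is unchanged.
Rule 3 (post-nasal voicing): /t/ is a voiceless stop immediately after the nasal /n/, so it voices to [d]. /t/ is a voiceless stop immediately after the nasal /n/, so it voices to [d]. /ijentoentoi/ → ijendoendoi.

ijendoendoi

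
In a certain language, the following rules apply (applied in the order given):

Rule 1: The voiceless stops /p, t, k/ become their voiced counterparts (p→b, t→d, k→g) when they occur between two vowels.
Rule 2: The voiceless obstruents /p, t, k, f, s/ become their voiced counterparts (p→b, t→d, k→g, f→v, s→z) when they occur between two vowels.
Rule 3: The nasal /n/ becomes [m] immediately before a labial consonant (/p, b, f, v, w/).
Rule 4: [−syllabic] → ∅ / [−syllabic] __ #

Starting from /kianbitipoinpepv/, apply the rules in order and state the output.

Rule 1 (intervocalic voicing): /t/ is a voiceless stop between vowels /i/ and /i/, so it voices to [d]. /p/ is a voiceless stop between vowels /i/ and /o/, so it voices to [b]. /kianbitipoinpepv/ → kianbidiboinpepv.
Rule 2 (intervocalic voicing): no segment meets the environment; /kianbidiboinpepv/ is unchanged.
Rule 3 (nasal place assimilation): /n/ precedes the labial consonant /b/, so it assimilates in place to [m]. /n/ precedes the labial consonant /p/, so it assimilates in place to [m]. /kianbidiboinpepv/ → kiambidiboimpepv.
Rule 4 (final cluster simplification): /v/ is the second consonant of a word-final cluster /pv/, so it deletes. /kiambidiboimpepv/ → kiambidiboimpep.

kiambidiboimpep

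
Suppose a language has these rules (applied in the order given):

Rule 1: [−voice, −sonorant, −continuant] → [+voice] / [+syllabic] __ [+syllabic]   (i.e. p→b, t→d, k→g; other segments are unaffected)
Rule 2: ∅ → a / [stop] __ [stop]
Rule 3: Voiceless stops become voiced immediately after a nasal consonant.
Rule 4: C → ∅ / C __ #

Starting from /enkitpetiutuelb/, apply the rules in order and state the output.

engitapediuduel

Rule 1 (intervocalic voicing): /t/ is a voiceless stop between vowels /e/ and /i/, so it voices to [d]. /t/ is a voiceless stop between vowels /u/ and /u/, so it voices to [d]. /enkitpetiutuelb/ → enkitpediuduelb.
Rule 2 (stop-cluster a-epenthesis): /t/ and /p/ form a stop–stop cluster, so [a] is inserted between them. /enkitpediuduelb/ → enkitapediuduelb.
Rule 3 (post-nasal voicing): /k/ is a voiceless stop immediately after the nasal /n/, so it voices to [g]. /enkitapediuduelb/ → engitapediuduelb.
Rule 4 (final cluster simplification): /b/ is the second consonant of a word-final cluster /lb/, so it deletes. /engitapediuduelb/ → engitapediuduel.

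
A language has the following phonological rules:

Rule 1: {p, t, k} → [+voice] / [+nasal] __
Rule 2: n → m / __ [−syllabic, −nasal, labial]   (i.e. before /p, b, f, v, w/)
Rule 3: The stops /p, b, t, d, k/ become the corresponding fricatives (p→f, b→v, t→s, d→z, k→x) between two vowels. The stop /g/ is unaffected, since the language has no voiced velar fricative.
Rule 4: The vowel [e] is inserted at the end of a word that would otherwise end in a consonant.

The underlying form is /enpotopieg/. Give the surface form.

embosofiege

Rule 1 (post-nasal voicing): /p/ is a voiceless stop immediately after the nasal /n/, so it voices to [b]. /enpotopieg/ → enbotopieg.
Rule 2 (nasal place assimilation): /n/ precedes the labial consonant /b/, so it assimilates in place to [m]. /enbotopieg/ → embotopieg.
Rule 3 (intervocalic spirantization): /t/ is a stop between vowels /o/ and /o/, so it spirantizes to the fricative [s]. /p/ is a stop between vowels /o/ and /i/, so it spirantizes to the fricative [f]. /embotopieg/ → embosofieg.
Rule 4 (final e-epenthesis): the form ends in the consonant /g/, so [e] is inserted word-finally. /embosofieg/ → embosofiege.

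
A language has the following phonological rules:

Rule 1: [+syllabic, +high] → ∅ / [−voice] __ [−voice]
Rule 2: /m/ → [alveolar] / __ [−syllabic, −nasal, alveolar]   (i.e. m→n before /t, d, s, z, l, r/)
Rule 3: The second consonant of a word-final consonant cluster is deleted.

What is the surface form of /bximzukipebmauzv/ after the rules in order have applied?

bxinzukpebmauz

Rule 1 (high vowel syncope): /i/ is a high vowel flanked by voiceless consonants /k/ and /p/, so it deletes. /bximzukipebmauzv/ → bximzukpebmauzv.
Rule 2 (nasal place assimilation): /m/ precedes the alveolar consonant /z/, so it assimilates in place to [n]. /bximzukpebmauzv/ → bxinzukpebmauzv.
Rule 3 (final cluster simplification): /v/ is the second consonant of a word-final cluster /zv/, so it deletes. /bxinzukpebmauzv/ → bxinzukpebmauz.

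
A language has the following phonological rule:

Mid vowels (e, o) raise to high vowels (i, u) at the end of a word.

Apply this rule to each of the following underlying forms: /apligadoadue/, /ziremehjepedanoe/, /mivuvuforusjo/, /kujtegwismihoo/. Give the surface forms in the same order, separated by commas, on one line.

apligadoadui, ziremehjepedanoi, mivuvuforusju, kujtegwismihou

/apligadoadue/: /e/ is a mid vowel in word-final position, so it raises to [i]. → [apligadoadui].
/ziremehjepedanoe/: /e/ is a mid vowel in word-final position, so it raises to [i]. → [ziremehjepedanoi].
/mivuvuforusjo/: /o/ is a mid vowel in word-final position, so it raises to [u]. → [mivuvuforusju].
/kujtegwismihoo/: /o/ is a mid vowel in word-final position, so it raises to [u]. → [kujtegwismihou].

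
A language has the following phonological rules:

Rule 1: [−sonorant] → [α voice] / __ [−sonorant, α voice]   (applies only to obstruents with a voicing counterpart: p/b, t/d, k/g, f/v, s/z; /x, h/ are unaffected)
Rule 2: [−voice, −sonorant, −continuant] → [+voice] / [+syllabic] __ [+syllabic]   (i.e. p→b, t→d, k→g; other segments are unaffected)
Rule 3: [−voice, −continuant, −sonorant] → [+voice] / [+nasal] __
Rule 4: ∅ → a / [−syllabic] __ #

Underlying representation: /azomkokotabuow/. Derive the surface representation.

azomgogodabuowa

Rule 1 (regressive voicing assimilation): no segment meets the environment; /azomkokotabuow/ is unchanged.
Rule 2 (intervocalic voicing): /k/ is a voiceless stop between vowels /o/ and /o/, so it voices to [g]. /t/ is a voiceless stop between vowels /o/ and /a/, so it voices to [d]. /azomkokotabuow/ → azomkogodabuow.
Rule 3 (post-nasal voicing): /k/ is a voiceless stop immediately after the nasal /m/, so it voices to [g]. /azomkogodabuow/ → azomgogodabuow.
Rule 4 (final a-epenthesis): the form ends in the consonant /w/, so [a] is inserted word-finally. /azomgogodabuow/ → azomgogodabuowa.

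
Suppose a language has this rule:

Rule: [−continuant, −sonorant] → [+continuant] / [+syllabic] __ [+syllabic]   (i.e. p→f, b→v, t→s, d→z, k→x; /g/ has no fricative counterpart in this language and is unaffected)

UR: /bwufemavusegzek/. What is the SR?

bwufemavusegzek

No segment of /bwufemavusegzek/ meets the structural description of the rule, so the form surfaces unchanged.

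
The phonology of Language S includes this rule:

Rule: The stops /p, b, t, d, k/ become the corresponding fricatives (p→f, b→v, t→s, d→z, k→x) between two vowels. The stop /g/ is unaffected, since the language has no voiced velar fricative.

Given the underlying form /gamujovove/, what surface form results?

gamujovove

No segment of /gamujovove/ meets the structural description of the rule, so the form surfaces unchanged.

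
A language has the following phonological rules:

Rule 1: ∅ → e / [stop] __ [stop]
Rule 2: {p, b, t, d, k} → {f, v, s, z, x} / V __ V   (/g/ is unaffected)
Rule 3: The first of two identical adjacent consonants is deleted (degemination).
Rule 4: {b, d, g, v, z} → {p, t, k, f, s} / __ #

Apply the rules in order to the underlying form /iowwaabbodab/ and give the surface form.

iowaavevozap

Rule 1 (stop-cluster e-epenthesis): /b/ and /b/ form a stop–stop cluster, so [e] is inserted between them. /iowwaabbodab/ → iowwaabebodab.
Rule 2 (intervocalic spirantization): /b/ is a stop between vowels /a/ and /e/, so it spirantizes to the fricative [v]. /b/ is a stop between vowels /e/ and /o/, so it spirantizes to the fricative [v]. /d/ is a stop between vowels /o/ and /a/, so it spirantizes to the fricative [z]. /iowwaabebodab/ → iowwaavevozab.
Rule 3 (degemination): /ww/ is a geminate; the first /w/ deletes. /iowwaavevozab/ → iowaavevozab.
Rule 4 (final devoicing): /b/ is a voiced obstruent in word-final position, so it devoices to [p]. /iowaavevozab/ → iowaavevozap.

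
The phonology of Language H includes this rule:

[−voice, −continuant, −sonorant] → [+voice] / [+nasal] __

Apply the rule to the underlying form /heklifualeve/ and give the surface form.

heklifualeve

No segment of /heklifualeve/ meets the structural description of the rule, so the form surfaces unchanged.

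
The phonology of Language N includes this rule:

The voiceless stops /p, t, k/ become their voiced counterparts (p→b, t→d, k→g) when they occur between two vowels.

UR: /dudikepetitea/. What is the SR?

dudigebedidea

/k/ is a voiceless stop between vowels /i/ and /e/, so it voices to [g].
/p/ is a voiceless stop between vowels /e/ and /e/, so it voices to [b].
/t/ is a voiceless stop between vowels /e/ and /i/, so it voices to [d].
/t/ is a voiceless stop between vowels /i/ and /e/, so it voices to [d].
Surface form: [dudigebedidea].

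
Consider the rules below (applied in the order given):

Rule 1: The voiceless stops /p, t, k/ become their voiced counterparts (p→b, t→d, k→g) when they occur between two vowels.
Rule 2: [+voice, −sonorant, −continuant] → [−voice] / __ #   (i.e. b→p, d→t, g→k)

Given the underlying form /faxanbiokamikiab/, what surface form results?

Rule 1 (intervocalic voicing): /k/ is a voiceless stop between vowels /o/ and /a/, so it voices to [g]. /k/ is a voiceless stop between vowels /i/ and /i/, so it voices to [g]. /faxanbiokamikiab/ → faxanbiogamigiab.
Rule 2 (final devoicing): /b/ is a voiced stop in word-final position, so it devoices to [p]. /faxanbiogamigiab/ → faxanbiogamigiap.

faxanbiogamigiap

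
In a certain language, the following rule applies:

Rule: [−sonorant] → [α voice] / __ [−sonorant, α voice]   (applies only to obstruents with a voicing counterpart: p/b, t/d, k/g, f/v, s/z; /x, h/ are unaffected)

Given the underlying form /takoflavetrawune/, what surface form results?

No segment of /takoflavetrawune/ meets the structural description of the rule, so the form surfaces unchanged.

takoflavetrawune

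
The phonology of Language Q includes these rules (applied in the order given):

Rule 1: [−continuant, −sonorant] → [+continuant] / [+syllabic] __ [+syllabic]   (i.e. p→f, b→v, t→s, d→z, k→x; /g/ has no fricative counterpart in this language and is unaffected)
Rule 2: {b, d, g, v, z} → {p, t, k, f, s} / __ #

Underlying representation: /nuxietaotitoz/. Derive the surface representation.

nuxiesaosisos

Rule 1 (intervocalic spirantization): /t/ is a stop between vowels /e/ and /a/, so it spirantizes to the fricative [s]. /t/ is a stop between vowels /o/ and /i/, so it spirantizes to the fricative [s]. /t/ is a stop between vowels /i/ and /o/, so it spirantizes to the fricative [s]. /nuxietaotitoz/ → nuxiesaosisoz.
Rule 2 (final devoicing): /z/ is a voiced obstruent in word-final position, so it devoices to [s]. /nuxiesaosisoz/ → nuxiesaosisos.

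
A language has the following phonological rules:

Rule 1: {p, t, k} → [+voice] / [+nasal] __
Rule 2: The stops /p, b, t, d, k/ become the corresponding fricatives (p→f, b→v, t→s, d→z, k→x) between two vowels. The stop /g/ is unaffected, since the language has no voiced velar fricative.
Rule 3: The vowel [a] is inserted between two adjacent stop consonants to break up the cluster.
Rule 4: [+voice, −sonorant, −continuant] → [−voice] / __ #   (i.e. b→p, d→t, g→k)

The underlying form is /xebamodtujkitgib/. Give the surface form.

xevamodatujkitagip

Rule 1 (post-nasal voicing): no segment meets the environment; /xebamodtujkitgib/ is unchanged.
Rule 2 (intervocalic spirantization): /b/ is a stop between vowels /e/ and /a/, so it spirantizes to the fricative [v]. /xebamodtujkitgib/ → xevamodtujkitgib.
Rule 3 (stop-cluster a-epenthesis): /d/ and /t/ form a stop–stop cluster, so [a] is inserted between them. /t/ and /g/ form a stop–stop cluster, so [a] is inserted between them. /xevamodtujkitgib/ → xevamodatujkitagib.
Rule 4 (final devoicing): /b/ is a voiced stop in word-final position, so it devoices to [p]. /xevamodatujkitagib/ → xevamodatujkitagip.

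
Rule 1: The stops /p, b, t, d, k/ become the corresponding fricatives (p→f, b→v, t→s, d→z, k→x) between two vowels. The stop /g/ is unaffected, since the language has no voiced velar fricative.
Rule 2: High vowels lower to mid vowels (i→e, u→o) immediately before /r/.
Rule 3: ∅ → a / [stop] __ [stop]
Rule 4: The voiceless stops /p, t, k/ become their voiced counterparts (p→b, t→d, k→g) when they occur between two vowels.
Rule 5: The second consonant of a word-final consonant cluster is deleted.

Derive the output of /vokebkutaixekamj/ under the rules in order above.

Rule 1 (intervocalic spirantization): /k/ is a stop between vowels /o/ and /e/, so it spirantizes to the fricative [x]. /t/ is a stop between vowels /u/ and /a/, so it spirantizes to the fricative [s]. /k/ is a stop between vowels /e/ and /a/, so it spirantizes to the fricative [x]. /vokebkutaixekamj/ → voxebkusaixexamj.
Rule 2 (pre-rhotic lowering): no segment meets the environment; /voxebkusaixexamj/ is unchanged.
Rule 3 (stop-cluster a-epenthesis): /b/ and /k/ form a stop–stop cluster, so [a] is inserted between them. /voxebkusaixexamj/ → voxebakusaixexamj.
Rule 4 (intervocalic voicing): /k/ is a voiceless stop between vowels /a/ and /u/, so it voices to [g]. /voxebakusaixexamj/ → voxebagusaixexamj.
Rule 5 (final cluster simplification): /j/ is the second consonant of a word-final cluster /mj/, so it deletes. /voxebagusaixexamj/ → voxebagusaixexam.

voxebagusaixexam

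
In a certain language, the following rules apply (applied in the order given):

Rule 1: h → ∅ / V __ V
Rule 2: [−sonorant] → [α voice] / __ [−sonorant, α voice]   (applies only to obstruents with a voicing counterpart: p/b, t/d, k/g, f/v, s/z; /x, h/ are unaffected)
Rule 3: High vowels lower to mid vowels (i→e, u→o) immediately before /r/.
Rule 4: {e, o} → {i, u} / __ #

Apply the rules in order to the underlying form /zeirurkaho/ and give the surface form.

Rule 1 (intervocalic h-deletion): /h/ occurs between vowels /a/ and /o/, so it deletes. /zeirurkaho/ → zeirurkao.
Rule 2 (regressive voicing assimilation): no segment meets the environment; /zeirurkao/ is unchanged.
Rule 3 (pre-rhotic lowering): /i/ is a high vowel immediately before /r/, so it lowers to [e]. /u/ is a high vowel immediately before /r/, so it lowers to [o]. /zeirurkao/ → zeerorkao.
Rule 4 (final vowel raising): /o/ is a mid vowel in word-final position, so it raises to [u]. /zeerorkao/ → zeerorkau.

zeerorkau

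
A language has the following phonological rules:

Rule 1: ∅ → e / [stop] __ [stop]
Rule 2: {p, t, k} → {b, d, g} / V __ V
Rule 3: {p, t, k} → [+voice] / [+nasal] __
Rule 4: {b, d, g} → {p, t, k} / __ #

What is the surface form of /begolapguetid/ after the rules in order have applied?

begolabeguedit

Rule 1 (stop-cluster e-epenthesis): /p/ and /g/ form a stop–stop cluster, so [e] is inserted between them. /begolapguetid/ → begolapeguetid.
Rule 2 (intervocalic voicing): /p/ is a voiceless stop between vowels /a/ and /e/, so it voices to [b]. /t/ is a voiceless stop between vowels /e/ and /i/, so it voices to [d]. /begolapeguetid/ → begolabeguedid.
Rule 3 (post-nasal voicing): no segment meets the environment; /begolabeguedid/ is unchanged.
Rule 4 (final devoicing): /d/ is a voiced stop in word-final position, so it devoices to [t]. /begolabeguedid/ → begolabeguedit.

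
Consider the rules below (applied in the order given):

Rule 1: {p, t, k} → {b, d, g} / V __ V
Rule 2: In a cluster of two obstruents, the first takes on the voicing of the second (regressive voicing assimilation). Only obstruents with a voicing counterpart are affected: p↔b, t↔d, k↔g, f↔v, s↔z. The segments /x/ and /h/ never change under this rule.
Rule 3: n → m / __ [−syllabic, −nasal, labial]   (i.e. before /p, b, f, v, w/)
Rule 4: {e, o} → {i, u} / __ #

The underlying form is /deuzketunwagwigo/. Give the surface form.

deuskedumwagwigu

Rule 1 (intervocalic voicing): /t/ is a voiceless stop between vowels /e/ and /u/, so it voices to [d]. /deuzketunwagwigo/ → deuzkedunwagwigo.
Rule 2 (regressive voicing assimilation): /z/ precedes the voiceless obstruent /k/, so it devoices to [s] by assimilation. /deuzkedunwagwigo/ → deuskedunwagwigo.
Rule 3 (nasal place assimilation): /n/ precedes the labial consonant /w/, so it assimilates in place to [m]. /deuskedunwagwigo/ → deuskedumwagwigo.
Rule 4 (final vowel raising): /o/ is a mid vowel in word-final position, so it raises to [u]. /deuskedumwagwigo/ → deuskedumwagwigu.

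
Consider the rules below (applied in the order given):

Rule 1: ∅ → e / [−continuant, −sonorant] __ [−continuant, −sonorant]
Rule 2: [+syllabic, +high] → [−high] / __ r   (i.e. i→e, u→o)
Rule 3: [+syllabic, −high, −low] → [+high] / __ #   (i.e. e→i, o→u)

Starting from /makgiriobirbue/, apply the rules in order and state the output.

Rule 1 (stop-cluster e-epenthesis): /k/ and /g/ form a stop–stop cluster, so [e] is inserted between them. /makgiriobirbue/ → makegiriobirbue.
Rule 2 (pre-rhotic lowering): /i/ is a high vowel immediately before /r/, so it lowers to [e]. /i/ is a high vowel immediately before /r/, so it lowers to [e]. /makegiriobirbue/ → makegerioberbue.
Rule 3 (final vowel raising): /e/ is a mid vowel in word-final position, so it raises to [i]. /makegerioberbue/ → makegerioberbui.

makegerioberbui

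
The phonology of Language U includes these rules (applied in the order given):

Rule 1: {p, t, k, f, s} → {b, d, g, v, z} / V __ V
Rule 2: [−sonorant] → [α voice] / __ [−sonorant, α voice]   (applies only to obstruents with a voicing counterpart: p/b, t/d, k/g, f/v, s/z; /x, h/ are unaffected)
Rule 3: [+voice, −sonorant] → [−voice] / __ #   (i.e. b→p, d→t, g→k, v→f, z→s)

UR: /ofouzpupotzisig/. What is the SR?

ovouspubodzizik

Rule 1 (intervocalic voicing): /f/ is a voiceless obstruent between vowels /o/ and /o/, so it voices to [v]. /p/ is a voiceless obstruent between vowels /u/ and /o/, so it voices to [b]. /s/ is a voiceless obstruent between vowels /i/ and /i/, so it voices to [z]. /ofouzpupotzisig/ → ovouzpubotzizig.
Rule 2 (regressive voicing assimilation): /z/ precedes the voiceless obstruent /p/, so it devoices to [s] by assimilation. /t/ precedes the voiced obstruent /z/, so it voices to [d] by assimilation. /ovouzpubotzizig/ → ovouspubodzizig.
Rule 3 (final devoicing): /g/ is a voiced obstruent in word-final position, so it devoices to [k]. /ovouspubodzizig/ → ovouspubodzizik.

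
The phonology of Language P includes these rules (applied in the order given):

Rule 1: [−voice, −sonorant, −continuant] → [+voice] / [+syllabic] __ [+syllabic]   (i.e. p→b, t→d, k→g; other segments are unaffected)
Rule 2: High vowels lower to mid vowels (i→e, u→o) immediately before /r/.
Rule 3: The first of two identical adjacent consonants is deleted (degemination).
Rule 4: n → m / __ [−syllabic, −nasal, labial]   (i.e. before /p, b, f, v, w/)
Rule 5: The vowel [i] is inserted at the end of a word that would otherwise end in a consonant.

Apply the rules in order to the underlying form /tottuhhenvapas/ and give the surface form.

Rule 1 (intervocalic voicing): /p/ is a voiceless stop between vowels /a/ and /a/, so it voices to [b]. /tottuhhenvapas/ → tottuhhenvabas.
Rule 2 (pre-rhotic lowering): no segment meets the environment; /tottuhhenvabas/ is unchanged.
Rule 3 (degemination): /tt/ is a geminate; the first /t/ deletes. /hh/ is a geminate; the first /h/ deletes. /tottuhhenvabas/ → totuhenvabas.
Rule 4 (nasal place assimilation): /n/ precedes the labial consonant /v/, so it assimilates in place to [m]. /totuhenvabas/ → totuhemvabas.
Rule 5 (final i-epenthesis): the form ends in the consonant /s/, so [i] is inserted word-finally. /totuhemvabas/ → totuhemvabasi.

totuhemvabasi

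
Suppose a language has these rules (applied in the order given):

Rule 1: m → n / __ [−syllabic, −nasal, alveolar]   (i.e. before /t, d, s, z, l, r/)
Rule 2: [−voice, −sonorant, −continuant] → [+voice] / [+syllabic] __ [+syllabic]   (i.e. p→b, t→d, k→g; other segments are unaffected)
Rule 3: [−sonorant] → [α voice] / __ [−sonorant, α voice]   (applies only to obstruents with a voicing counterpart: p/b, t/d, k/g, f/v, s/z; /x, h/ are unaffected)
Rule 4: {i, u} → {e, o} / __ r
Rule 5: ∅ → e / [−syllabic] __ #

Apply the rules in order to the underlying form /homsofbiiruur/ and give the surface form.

honsovbieruore

Rule 1 (nasal place assimilation): /m/ precedes the alveolar consonant /s/, so it assimilates in place to [n]. /homsofbiiruur/ → honsofbiiruur.
Rule 2 (intervocalic voicing): no segment meets the environment; /honsofbiiruur/ is unchanged.
Rule 3 (regressive voicing assimilation): /f/ precedes the voiced obstruent /b/, so it voices to [v] by assimilation. /honsofbiiruur/ → honsovbiiruur.
Rule 4 (pre-rhotic lowering): /i/ is a high vowel immediately before /r/, so it lowers to [e]. /u/ is a high vowel immediately before /r/, so it lowers to [o]. /honsovbiiruur/ → honsovbieruor.
Rule 5 (final e-epenthesis): the form ends in the consonant /r/, so [e] is inserted word-finally. /honsovbieruor/ → honsovbieruore.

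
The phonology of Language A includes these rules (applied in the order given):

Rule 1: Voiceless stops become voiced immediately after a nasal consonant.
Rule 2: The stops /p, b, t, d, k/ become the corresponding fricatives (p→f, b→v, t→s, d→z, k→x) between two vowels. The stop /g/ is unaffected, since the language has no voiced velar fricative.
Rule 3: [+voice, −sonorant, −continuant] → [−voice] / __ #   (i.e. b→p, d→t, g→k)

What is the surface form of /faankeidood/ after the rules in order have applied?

faangeizoot

Rule 1 (post-nasal voicing): /k/ is a voiceless stop immediately after the nasal /n/, so it voices to [g]. /faankeidood/ → faangeidood.
Rule 2 (intervocalic spirantization): /d/ is a stop between vowels /i/ and /o/, so it spirantizes to the fricative [z]. /faangeidood/ → faangeizood.
Rule 3 (final devoicing): /d/ is a voiced stop in word-final position, so it devoices to [t]. /faangeizood/ → faangeizoot.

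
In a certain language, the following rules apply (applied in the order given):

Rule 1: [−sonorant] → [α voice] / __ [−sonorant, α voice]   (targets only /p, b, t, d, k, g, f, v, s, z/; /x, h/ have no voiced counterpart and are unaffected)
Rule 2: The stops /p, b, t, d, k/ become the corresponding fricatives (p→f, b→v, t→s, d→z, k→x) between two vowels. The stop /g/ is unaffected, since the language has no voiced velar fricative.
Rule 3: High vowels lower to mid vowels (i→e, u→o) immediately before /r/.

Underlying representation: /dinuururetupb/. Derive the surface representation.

dinuororesubb

Rule 1 (regressive voicing assimilation): /p/ precedes the voiced obstruent /b/, so it voices to [b] by assimilation. /dinuururetupb/ → dinuururetubb.
Rule 2 (intervocalic spirantization): /t/ is a stop between vowels /e/ and /u/, so it spirantizes to the fricative [s]. /dinuururetubb/ → dinuururesubb.
Rule 3 (pre-rhotic lowering): /u/ is a high vowel immediately before /r/, so it lowers to [o]. /u/ is a high vowel immediately before /r/, so it lowers to [o]. /dinuururesubb/ → dinuororesubb.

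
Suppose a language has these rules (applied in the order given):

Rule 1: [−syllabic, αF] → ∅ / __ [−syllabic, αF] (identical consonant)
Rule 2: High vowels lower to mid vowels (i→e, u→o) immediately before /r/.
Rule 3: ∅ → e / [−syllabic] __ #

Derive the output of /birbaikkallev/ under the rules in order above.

berbaikaleve

Rule 1 (degemination): /kk/ is a geminate; the first /k/ deletes. /ll/ is a geminate; the first /l/ deletes. /birbaikkallev/ → birbaikalev.
Rule 2 (pre-rhotic lowering): /i/ is a high vowel immediately before /r/, so it lowers to [e]. /birbaikalev/ → berbaikalev.
Rule 3 (final e-epenthesis): the form ends in the consonant /v/, so [e] is inserted word-finally. /berbaikalev/ → berbaikaleve.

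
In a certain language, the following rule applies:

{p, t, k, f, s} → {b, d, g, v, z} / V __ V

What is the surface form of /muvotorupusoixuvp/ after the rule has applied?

/t/ is a voiceless obstruent between vowels /o/ and /o/, so it voices to [d].
/p/ is a voiceless obstruent between vowels /u/ and /u/, so it voices to [b].
/s/ is a voiceless obstruent between vowels /u/ and /o/, so it voices to [z].
Surface form: [muvodorubuzoixuvp].

muvodorubuzoixuvp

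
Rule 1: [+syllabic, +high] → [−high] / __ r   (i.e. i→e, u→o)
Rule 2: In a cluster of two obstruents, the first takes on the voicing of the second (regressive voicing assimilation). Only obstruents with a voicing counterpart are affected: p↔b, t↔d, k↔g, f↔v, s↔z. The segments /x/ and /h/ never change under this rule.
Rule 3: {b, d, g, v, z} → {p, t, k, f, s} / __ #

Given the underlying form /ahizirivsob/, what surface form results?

ahizerifsop

Rule 1 (pre-rhotic lowering): /i/ is a high vowel immediately before /r/, so it lowers to [e]. /ahizirivsob/ → ahizerivsob.
Rule 2 (regressive voicing assimilation): /v/ precedes the voiceless obstruent /s/, so it devoices to [f] by assimilation. /ahizerivsob/ → ahizerifsob.
Rule 3 (final devoicing): /b/ is a voiced obstruent in word-final position, so it devoices to [p]. /ahizerifsob/ → ahizerifsop.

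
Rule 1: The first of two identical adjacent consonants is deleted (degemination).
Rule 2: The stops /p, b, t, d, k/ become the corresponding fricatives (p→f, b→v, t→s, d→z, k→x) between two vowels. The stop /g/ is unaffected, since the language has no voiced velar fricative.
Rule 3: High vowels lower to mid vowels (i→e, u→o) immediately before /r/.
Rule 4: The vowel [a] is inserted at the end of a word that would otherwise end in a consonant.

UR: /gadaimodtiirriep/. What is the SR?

gazaimodtieriepa

Rule 1 (degemination): /rr/ is a geminate; the first /r/ deletes. /gadaimodtiirriep/ → gadaimodtiiriep.
Rule 2 (intervocalic spirantization): /d/ is a stop between vowels /a/ and /a/, so it spirantizes to the fricative [z]. /gadaimodtiiriep/ → gazaimodtiiriep.
Rule 3 (pre-rhotic lowering): /i/ is a high vowel immediately before /r/, so it lowers to [e]. /gazaimodtiiriep/ → gazaimodtieriep.
Rule 4 (final a-epenthesis): the form ends in the consonant /p/, so [a] is inserted word-finally. /gazaimodtieriep/ → gazaimodtieriepa.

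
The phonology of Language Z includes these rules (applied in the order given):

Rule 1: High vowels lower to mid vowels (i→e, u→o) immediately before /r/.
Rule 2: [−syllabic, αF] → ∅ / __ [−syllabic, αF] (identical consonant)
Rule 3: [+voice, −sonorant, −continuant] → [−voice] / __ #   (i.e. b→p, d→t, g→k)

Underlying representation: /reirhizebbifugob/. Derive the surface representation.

reerhizebifugop

Rule 1 (pre-rhotic lowering): /i/ is a high vowel immediately before /r/, so it lowers to [e]. /reirhizebbifugob/ → reerhizebbifugob.
Rule 2 (degemination): /bb/ is a geminate; the first /b/ deletes. /reerhizebbifugob/ → reerhizebifugob.
Rule 3 (final devoicing): /b/ is a voiced stop in word-final position, so it devoices to [p]. /reerhizebifugob/ → reerhizebifugop.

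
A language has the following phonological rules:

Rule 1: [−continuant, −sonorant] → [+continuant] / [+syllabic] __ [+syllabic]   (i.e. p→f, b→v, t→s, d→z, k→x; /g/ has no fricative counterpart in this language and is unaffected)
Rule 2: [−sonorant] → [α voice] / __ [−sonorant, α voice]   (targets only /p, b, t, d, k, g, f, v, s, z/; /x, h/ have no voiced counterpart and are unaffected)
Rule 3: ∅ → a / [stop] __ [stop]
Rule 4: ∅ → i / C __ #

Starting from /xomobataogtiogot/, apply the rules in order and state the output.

xomovasaokatiogoti

Rule 1 (intervocalic spirantization): /b/ is a stop between vowels /o/ and /a/, so it spirantizes to the fricative [v]. /t/ is a stop between vowels /a/ and /a/, so it spirantizes to the fricative [s]. /xomobataogtiogot/ → xomovasaogtiogot.
Rule 2 (regressive voicing assimilation): /g/ precedes the voiceless obstruent /t/, so it devoices to [k] by assimilation. /xomovasaogtiogot/ → xomovasaoktiogot.
Rule 3 (stop-cluster a-epenthesis): /k/ and /t/ form a stop–stop cluster, so [a] is inserted between them. /xomovasaoktiogot/ → xomovasaokatiogot.
Rule 4 (final i-epenthesis): the form ends in the consonant /t/, so [i] is inserted word-finally. /xomovasaokatiogot/ → xomovasaokatiogoti.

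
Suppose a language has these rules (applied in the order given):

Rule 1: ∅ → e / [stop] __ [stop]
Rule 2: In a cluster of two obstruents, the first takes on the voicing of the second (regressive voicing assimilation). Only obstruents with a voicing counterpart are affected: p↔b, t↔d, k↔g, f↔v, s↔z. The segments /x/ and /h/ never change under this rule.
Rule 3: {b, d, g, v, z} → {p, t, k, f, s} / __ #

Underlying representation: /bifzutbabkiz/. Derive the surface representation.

Rule 1 (stop-cluster e-epenthesis): /t/ and /b/ form a stop–stop cluster, so [e] is inserted between them. /b/ and /k/ form a stop–stop cluster, so [e] is inserted between them. /bifzutbabkiz/ → bifzutebabekiz.
Rule 2 (regressive voicing assimilation): /f/ precedes the voiced obstruent /z/, so it voices to [v] by assimilation. /bifzutebabekiz/ → bivzutebabekiz.
Rule 3 (final devoicing): /z/ is a voiced obstruent in word-final position, so it devoices to [s]. /bivzutebabekiz/ → bivzutebabekis.

bivzutebabekis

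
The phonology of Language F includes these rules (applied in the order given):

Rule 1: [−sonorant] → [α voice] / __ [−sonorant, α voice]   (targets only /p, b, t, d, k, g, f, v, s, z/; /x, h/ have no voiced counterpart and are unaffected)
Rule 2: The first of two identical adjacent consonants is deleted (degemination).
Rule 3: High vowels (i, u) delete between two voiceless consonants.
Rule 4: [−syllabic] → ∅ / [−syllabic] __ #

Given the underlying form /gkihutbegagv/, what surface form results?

khudbegag

Rule 1 (regressive voicing assimilation): /g/ precedes the voiceless obstruent /k/, so it devoices to [k] by assimilation. /t/ precedes the voiced obstruent /b/, so it voices to [d] by assimilation. /gkihutbegagv/ → kkihudbegagv.
Rule 2 (degemination): /kk/ is a geminate; the first /k/ deletes. /kkihudbegagv/ → kihudbegagv.
Rule 3 (high vowel syncope): /i/ is a high vowel flanked by voiceless consonants /k/ and /h/, so it deletes. /kihudbegagv/ → khudbegagv.
Rule 4 (final cluster simplification): /v/ is the second consonant of a word-final cluster /gv/, so it deletes. /khudbegagv/ → khudbegag.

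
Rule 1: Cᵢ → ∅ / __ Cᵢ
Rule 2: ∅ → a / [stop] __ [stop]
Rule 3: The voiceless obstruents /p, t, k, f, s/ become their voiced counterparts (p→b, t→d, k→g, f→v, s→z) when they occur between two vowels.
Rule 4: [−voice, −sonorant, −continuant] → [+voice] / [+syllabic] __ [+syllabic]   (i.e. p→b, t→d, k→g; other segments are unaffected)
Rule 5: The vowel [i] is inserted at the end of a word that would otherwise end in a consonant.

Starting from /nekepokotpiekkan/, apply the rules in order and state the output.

Rule 1 (degemination): /kk/ is a geminate; the first /k/ deletes. /nekepokotpiekkan/ → nekepokotpiekan.
Rule 2 (stop-cluster a-epenthesis): /t/ and /p/ form a stop–stop cluster, so [a] is inserted between them. /nekepokotpiekan/ → nekepokotapiekan.
Rule 3 (intervocalic voicing): /k/ is a voiceless obstruent between vowels /e/ and /e/, so it voices to [g]. /p/ is a voiceless obstruent between vowels /e/ and /o/, so it voices to [b]. /k/ is a voiceless obstruent between vowels /o/ and /o/, so it voices to [g]. /t/ is a voiceless obstruent between vowels /o/ and /a/, so it voices to [d]. /p/ is a voiceless obstruent between vowels /a/ and /i/, so it voices to [b]. /k/ is a voiceless obstruent between vowels /e/ and /a/, so it voices to [g]. /nekepokotapiekan/ → negebogodabiegan.
Rule 4 (intervocalic voicing): no segment meets the environment; /negebogodabiegan/ is unchanged.
Rule 5 (final i-epenthesis): the form ends in the consonant /n/, so [i] is inserted word-finally. /negebogodabiegan/ → negebogodabiegani.

negebogodabiegani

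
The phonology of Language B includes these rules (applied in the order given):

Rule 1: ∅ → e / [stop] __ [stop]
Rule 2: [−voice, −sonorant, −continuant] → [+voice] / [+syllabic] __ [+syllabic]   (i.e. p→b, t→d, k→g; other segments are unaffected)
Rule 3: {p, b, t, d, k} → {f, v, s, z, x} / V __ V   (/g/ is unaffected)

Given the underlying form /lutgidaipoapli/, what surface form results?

Rule 1 (stop-cluster e-epenthesis): /t/ and /g/ form a stop–stop cluster, so [e] is inserted between them. /lutgidaipoapli/ → lutegidaipoapli.
Rule 2 (intervocalic voicing): /t/ is a voiceless stop between vowels /u/ and /e/, so it voices to [d]. /p/ is a voiceless stop between vowels /i/ and /o/, so it voices to [b]. /lutegidaipoapli/ → ludegidaiboapli.
Rule 3 (intervocalic spirantization): /d/ is a stop between vowels /u/ and /e/, so it spirantizes to the fricative [z]. /d/ is a stop between vowels /i/ and /a/, so it spirantizes to the fricative [z]. /b/ is a stop between vowels /i/ and /o/, so it spirantizes to the fricative [v]. /ludegidaiboapli/ → luzegizaivoapli.

luzegizaivoapli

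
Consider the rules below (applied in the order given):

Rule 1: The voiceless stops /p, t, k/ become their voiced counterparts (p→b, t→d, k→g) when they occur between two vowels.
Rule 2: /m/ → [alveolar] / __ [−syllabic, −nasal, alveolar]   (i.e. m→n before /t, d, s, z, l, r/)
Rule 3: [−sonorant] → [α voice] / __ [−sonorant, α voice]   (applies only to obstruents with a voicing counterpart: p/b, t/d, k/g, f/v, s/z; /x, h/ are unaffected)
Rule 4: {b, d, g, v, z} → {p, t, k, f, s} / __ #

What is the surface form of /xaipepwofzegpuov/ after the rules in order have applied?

xaibepwovzekpuof

Rule 1 (intervocalic voicing): /p/ is a voiceless stop between vowels /i/ and /e/, so it voices to [b]. /xaipepwofzegpuov/ → xaibepwofzegpuov.
Rule 2 (nasal place assimilation): no segment meets the environment; /xaibepwofzegpuov/ is unchanged.
Rule 3 (regressive voicing assimilation): /f/ precedes the voiced obstruent /z/, so it voices to [v] by assimilation. /g/ precedes the voiceless obstruent /p/, so it devoices to [k] by assimilation. /xaibepwofzegpuov/ → xaibepwovzekpuov.
Rule 4 (final devoicing): /v/ is a voiced obstruent in word-final position, so it devoices to [f]. /xaibepwovzekpuov/ → xaibepwovzekpuof.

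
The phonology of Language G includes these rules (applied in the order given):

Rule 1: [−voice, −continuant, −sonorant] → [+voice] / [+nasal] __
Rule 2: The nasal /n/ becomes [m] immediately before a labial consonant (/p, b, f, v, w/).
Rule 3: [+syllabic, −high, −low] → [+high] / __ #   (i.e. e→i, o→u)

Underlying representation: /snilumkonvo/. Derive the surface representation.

Rule 1 (post-nasal voicing): /k/ is a voiceless stop immediately after the nasal /m/, so it voices to [g]. /snilumkonvo/ → snilumgonvo.
Rule 2 (nasal place assimilation): /n/ precedes the labial consonant /v/, so it assimilates in place to [m]. /snilumgonvo/ → snilumgomvo.
Rule 3 (final vowel raising): /o/ is a mid vowel in word-final position, so it raises to [u]. /snilumgomvo/ → snilumgomvu.

snilumgomvu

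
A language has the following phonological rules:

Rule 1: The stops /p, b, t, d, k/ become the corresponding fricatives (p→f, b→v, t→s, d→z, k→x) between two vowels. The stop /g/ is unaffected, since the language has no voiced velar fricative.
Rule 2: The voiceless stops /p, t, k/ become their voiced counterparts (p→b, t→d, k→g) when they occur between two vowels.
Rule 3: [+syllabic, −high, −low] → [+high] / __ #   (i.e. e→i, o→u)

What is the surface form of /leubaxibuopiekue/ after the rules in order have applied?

Rule 1 (intervocalic spirantization): /b/ is a stop between vowels /u/ and /a/, so it spirantizes to the fricative [v]. /b/ is a stop between vowels /i/ and /u/, so it spirantizes to the fricative [v]. /p/ is a stop between vowels /o/ and /i/, so it spirantizes to the fricative [f]. /k/ is a stop between vowels /e/ and /u/, so it spirantizes to the fricative [x]. /leubaxibuopiekue/ → leuvaxivuofiexue.
Rule 2 (intervocalic voicing): no segment meets the environment; /leuvaxivuofiexue/ is unchanged.
Rule 3 (final vowel raising): /e/ is a mid vowel in word-final position, so it raises to [i]. /leuvaxivuofiexue/ → leuvaxivuofiexui.

leuvaxivuofiexui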